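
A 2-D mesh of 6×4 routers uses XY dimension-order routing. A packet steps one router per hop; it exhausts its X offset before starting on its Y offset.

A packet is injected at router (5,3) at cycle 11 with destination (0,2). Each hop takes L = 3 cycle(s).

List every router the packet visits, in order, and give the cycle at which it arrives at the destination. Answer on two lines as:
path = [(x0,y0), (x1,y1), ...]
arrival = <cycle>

path = [(5,3), (4,3), (3,3), (2,3), (1,3), (0,3), (0,2)]
arrival = 29

hop 0: (5,3) @ cyc 11
hop 1: (4,3) @ cyc 14  [W]
hop 2: (3,3) @ cyc 17  [W]
hop 3: (2,3) @ cyc 20  [W]
hop 4: (1,3) @ cyc 23  [W]
hop 5: (0,3) @ cyc 26  [W]
hop 6: (0,2) @ cyc 29  [S]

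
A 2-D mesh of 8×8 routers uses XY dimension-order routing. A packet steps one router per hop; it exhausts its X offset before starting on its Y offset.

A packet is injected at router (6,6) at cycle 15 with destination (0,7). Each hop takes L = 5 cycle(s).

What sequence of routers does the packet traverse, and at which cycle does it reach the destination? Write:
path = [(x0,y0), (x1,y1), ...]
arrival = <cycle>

path = [(6,6), (5,6), (4,6), (3,6), (2,6), (1,6), (0,6), (0,7)]
arrival = 50

  0. router=(6,6) cycle=15 (inject)
  1. router=(5,6) cycle=20 dir=W
  2. router=(4,6) cycle=25 dir=W
  3. router=(3,6) cycle=30 dir=W
  4. router=(2,6) cycle=35 dir=W
  5. router=(1,6) cycle=40 dir=W
  6. router=(0,6) cycle=45 dir=W
  7. router=(0,7) cycle=50 dir=N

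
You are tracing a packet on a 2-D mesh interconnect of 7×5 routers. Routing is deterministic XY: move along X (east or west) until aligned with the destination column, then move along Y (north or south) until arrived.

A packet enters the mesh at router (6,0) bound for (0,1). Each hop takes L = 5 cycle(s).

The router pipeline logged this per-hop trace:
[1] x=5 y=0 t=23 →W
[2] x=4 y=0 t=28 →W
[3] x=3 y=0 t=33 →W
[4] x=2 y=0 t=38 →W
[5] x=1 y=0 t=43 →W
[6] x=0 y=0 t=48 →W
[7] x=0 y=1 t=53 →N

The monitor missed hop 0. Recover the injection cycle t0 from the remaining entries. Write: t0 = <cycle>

t0 = 18

At hop 1 the cycle is 23; in general cyc_k = t0 + kL.
Subtract one hop: t0 = 23 − 5 = 18.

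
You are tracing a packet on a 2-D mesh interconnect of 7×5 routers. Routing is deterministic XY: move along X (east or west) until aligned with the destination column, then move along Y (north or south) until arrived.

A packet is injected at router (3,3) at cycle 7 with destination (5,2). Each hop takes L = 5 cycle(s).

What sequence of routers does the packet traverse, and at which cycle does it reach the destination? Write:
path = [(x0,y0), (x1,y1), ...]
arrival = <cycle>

[0] x=3 y=3 t=7
[1] x=4 y=3 t=12 →E
[2] x=5 y=3 t=17 →E
[3] x=5 y=2 t=22 →S

path = [(3,3), (4,3), (5,3), (5,2)]
arrival = 22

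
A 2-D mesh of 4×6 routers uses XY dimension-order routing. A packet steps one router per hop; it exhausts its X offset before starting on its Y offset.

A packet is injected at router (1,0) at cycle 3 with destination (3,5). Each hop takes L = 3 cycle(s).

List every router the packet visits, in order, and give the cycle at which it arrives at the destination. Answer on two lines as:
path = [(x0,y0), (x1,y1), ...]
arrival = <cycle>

  0. router=(1,0) cycle=3 (inject)
  1. router=(2,0) cycle=6 dir=E
  2. router=(3,0) cycle=9 dir=E
  3. router=(3,1) cycle=12 dir=N
  4. router=(3,2) cycle=15 dir=N
  5. router=(3,3) cycle=18 dir=N
  6. router=(3,4) cycle=21 dir=N
  7. router=(3,5) cycle=24 dir=N

path = [(1,0), (2,0), (3,0), (3,1), (3,2), (3,3), (3,4), (3,5)]
arrival = 24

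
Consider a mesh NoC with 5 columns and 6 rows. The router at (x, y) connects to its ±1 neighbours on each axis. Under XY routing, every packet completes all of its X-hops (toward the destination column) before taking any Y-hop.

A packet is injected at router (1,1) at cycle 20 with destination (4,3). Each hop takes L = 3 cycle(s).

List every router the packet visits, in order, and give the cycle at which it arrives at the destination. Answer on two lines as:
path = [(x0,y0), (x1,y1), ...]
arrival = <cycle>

path = [(1,1), (2,1), (3,1), (4,1), (4,2), (4,3)]
arrival = 35

t=20: at (1,1)
t=23: at (2,1) after E
t=26: at (3,1) after E
t=29: at (4,1) after E
t=32: at (4,2) after N
t=35: at (4,3) after N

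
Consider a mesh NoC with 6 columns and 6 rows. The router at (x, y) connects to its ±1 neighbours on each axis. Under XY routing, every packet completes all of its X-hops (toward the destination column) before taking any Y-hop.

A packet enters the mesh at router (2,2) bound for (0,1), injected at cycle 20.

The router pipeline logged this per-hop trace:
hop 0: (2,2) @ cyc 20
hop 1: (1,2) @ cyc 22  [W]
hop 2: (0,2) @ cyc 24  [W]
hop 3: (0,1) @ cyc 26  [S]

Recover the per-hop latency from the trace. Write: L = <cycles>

cyc[1] − cyc[0] = 22 − 20 = 2.
Each hop adds L, hence L = 2.

L = 2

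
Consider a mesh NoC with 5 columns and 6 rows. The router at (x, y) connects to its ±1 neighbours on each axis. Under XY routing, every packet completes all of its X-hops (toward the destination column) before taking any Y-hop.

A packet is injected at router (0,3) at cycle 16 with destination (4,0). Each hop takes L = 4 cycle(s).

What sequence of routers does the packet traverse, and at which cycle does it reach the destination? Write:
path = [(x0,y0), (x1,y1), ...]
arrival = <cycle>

t=16: at (0,3)
t=20: at (1,3) after E
t=24: at (2,3) after E
t=28: at (3,3) after E
t=32: at (4,3) after E
t=36: at (4,2) after S
t=40: at (4,1) after S
t=44: at (4,0) after S

path = [(0,3), (1,3), (2,3), (3,3), (4,3), (4,2), (4,1), (4,0)]
arrival = 44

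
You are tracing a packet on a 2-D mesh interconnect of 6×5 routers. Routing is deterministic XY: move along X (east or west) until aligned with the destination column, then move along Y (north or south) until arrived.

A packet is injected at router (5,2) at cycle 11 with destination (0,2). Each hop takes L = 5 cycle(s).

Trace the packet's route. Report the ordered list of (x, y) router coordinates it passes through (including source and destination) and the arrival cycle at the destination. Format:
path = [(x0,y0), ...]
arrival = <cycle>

  0. router=(5,2) cycle=11 (inject)
  1. router=(4,2) cycle=16 dir=W
  2. router=(3,2) cycle=21 dir=W
  3. router=(2,2) cycle=26 dir=W
  4. router=(1,2) cycle=31 dir=W
  5. router=(0,2) cycle=36 dir=W

path = [(5,2), (4,2), (3,2), (2,2), (1,2), (0,2)]
arrival = 36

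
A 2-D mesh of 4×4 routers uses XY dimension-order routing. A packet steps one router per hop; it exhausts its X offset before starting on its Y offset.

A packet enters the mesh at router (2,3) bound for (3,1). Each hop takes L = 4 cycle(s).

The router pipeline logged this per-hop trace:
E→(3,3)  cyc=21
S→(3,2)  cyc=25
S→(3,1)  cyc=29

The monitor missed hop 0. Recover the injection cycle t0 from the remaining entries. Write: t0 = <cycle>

t0 = 17

At hop 1 the cycle is 21; in general cyc_k = t0 + kL.
Subtract one hop: t0 = 21 − 4 = 17.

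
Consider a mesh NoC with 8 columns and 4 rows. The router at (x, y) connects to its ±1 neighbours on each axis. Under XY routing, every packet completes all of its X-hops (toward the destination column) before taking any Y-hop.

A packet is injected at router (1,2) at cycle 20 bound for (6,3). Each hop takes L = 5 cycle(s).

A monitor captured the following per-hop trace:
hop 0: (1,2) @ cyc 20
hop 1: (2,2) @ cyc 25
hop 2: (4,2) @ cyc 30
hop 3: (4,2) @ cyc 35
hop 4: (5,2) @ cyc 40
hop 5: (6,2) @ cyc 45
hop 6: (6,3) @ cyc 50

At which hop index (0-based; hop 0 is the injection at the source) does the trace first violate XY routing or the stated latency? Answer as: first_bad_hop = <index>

first_bad_hop = 2

check 1→ d=(1,0) cyc+5: ok
check 2→ d=(2,0) cyc+5: BAD: non-unit step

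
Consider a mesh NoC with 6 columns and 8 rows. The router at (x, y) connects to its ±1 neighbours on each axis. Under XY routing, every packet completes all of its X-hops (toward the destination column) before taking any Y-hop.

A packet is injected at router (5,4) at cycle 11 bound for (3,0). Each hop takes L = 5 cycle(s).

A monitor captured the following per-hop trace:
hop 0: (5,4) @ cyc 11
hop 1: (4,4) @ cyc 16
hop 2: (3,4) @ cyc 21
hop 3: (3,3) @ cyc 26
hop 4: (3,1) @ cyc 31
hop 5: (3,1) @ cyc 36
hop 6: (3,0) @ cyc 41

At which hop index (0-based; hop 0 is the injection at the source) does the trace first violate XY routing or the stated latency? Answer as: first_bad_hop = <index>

check 1→ d=(-1,0) cyc+5: ok
check 2→ d=(-1,0) cyc+5: ok
check 3→ d=(0,-1) cyc+5: ok
check 4→ d=(0,-2) cyc+5: BAD: non-unit step

first_bad_hop = 4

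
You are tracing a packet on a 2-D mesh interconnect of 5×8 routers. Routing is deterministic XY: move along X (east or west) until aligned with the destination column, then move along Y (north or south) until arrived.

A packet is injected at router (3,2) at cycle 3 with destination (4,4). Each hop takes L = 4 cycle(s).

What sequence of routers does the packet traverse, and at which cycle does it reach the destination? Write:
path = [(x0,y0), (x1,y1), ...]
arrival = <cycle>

[0] x=3 y=2 t=3
[1] x=4 y=2 t=7 →E
[2] x=4 y=3 t=11 →N
[3] x=4 y=4 t=15 →N

path = [(3,2), (4,2), (4,3), (4,4)]
arrival = 15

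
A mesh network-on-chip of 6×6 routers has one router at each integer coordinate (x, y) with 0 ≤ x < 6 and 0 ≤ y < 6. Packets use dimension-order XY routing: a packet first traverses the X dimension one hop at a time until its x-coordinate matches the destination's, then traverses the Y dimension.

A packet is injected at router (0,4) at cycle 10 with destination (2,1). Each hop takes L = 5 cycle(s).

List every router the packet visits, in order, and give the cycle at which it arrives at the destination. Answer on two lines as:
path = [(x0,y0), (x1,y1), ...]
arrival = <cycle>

#0 — 0,4 | c10
#1 — 1,4 | c15 | E
#2 — 2,4 | c20 | E
#3 — 2,3 | c25 | S
#4 — 2,2 | c30 | S
#5 — 2,1 | c35 | S

path = [(0,4), (1,4), (2,4), (2,3), (2,2), (2,1)]
arrival = 35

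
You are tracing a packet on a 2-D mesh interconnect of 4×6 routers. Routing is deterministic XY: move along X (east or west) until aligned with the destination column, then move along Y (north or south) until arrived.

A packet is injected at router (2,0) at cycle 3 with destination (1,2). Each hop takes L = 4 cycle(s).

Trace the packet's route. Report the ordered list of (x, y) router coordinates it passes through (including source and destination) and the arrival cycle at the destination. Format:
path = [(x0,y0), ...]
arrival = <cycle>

  0. router=(2,0) cycle=3 (inject)
  1. router=(1,0) cycle=7 dir=W
  2. router=(1,1) cycle=11 dir=N
  3. router=(1,2) cycle=15 dir=N

path = [(2,0), (1,0), (1,1), (1,2)]
arrival = 15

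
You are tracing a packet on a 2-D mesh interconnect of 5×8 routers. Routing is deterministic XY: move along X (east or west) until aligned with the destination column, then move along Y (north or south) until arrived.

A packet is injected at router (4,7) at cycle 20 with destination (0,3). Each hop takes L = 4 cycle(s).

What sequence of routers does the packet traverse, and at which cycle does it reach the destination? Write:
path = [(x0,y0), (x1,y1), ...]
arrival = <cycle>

path = [(4,7), (3,7), (2,7), (1,7), (0,7), (0,6), (0,5), (0,4), (0,3)]
arrival = 52

[0] x=4 y=7 t=20
[1] x=3 y=7 t=24 →W
[2] x=2 y=7 t=28 →W
[3] x=1 y=7 t=32 →W
[4] x=0 y=7 t=36 →W
[5] x=0 y=6 t=40 →S
[6] x=0 y=5 t=44 →S
[7] x=0 y=4 t=48 →S
[8] x=0 y=3 t=52 →S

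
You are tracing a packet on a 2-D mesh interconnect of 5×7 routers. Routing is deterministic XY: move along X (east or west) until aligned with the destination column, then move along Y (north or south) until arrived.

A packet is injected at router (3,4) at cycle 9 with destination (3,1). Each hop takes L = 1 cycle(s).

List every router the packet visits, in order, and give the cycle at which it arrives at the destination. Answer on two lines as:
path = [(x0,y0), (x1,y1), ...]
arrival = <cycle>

[0] x=3 y=4 t=9
[1] x=3 y=3 t=10 →S
[2] x=3 y=2 t=11 →S
[3] x=3 y=1 t=12 →S

path = [(3,4), (3,3), (3,2), (3,1)]
arrival = 12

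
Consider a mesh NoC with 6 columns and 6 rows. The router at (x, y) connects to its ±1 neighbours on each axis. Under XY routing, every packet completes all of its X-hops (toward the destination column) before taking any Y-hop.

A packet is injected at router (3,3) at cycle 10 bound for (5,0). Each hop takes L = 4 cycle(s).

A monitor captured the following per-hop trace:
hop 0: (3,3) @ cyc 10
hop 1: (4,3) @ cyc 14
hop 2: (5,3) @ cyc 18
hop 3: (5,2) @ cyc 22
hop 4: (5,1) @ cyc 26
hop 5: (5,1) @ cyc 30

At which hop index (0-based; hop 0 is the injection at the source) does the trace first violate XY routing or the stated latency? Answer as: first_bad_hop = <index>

first_bad_hop = 5

[1] (+1,+0) / 4c ⇒ ok
[2] (+1,+0) / 4c ⇒ ok
[3] (+0,-1) / 4c ⇒ ok
[4] (+0,-1) / 4c ⇒ ok
[5] (+0,+0) / 4c ⇒ BAD: non-unit step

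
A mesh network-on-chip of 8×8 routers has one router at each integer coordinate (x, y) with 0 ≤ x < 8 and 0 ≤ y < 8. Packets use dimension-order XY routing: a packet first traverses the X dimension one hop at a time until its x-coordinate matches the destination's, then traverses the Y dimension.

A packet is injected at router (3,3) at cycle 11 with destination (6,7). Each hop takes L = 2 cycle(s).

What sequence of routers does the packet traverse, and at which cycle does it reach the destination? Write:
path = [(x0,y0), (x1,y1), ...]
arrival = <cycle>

#0 — 3,3 | c11
#1 — 4,3 | c13 | E
#2 — 5,3 | c15 | E
#3 — 6,3 | c17 | E
#4 — 6,4 | c19 | N
#5 — 6,5 | c21 | N
#6 — 6,6 | c23 | N
#7 — 6,7 | c25 | N

path = [(3,3), (4,3), (5,3), (6,3), (6,4), (6,5), (6,6), (6,7)]
arrival = 25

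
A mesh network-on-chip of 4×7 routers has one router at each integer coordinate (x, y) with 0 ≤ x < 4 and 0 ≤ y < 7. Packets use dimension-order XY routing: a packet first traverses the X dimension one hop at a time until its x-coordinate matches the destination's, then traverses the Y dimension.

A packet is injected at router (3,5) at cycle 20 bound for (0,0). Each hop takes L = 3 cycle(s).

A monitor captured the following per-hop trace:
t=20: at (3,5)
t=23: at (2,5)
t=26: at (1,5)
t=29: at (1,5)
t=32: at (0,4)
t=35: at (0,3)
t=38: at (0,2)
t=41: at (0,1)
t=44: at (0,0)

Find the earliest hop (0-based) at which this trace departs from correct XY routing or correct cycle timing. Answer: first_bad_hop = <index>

first_bad_hop = 3

[1] (-1,+0) / 3c ⇒ ok
[2] (-1,+0) / 3c ⇒ ok
[3] (+0,+0) / 3c ⇒ BAD: non-unit step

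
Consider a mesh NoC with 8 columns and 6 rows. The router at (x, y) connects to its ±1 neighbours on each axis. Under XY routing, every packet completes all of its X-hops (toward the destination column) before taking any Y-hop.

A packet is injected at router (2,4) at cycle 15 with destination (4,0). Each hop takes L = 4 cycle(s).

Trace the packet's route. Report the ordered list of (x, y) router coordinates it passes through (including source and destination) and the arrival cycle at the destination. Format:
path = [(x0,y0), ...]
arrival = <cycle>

path = [(2,4), (3,4), (4,4), (4,3), (4,2), (4,1), (4,0)]
arrival = 39

hop 0: (2,4) @ cyc 15
hop 1: (3,4) @ cyc 19  [E]
hop 2: (4,4) @ cyc 23  [E]
hop 3: (4,3) @ cyc 27  [S]
hop 4: (4,2) @ cyc 31  [S]
hop 5: (4,1) @ cyc 35  [S]
hop 6: (4,0) @ cyc 39  [S]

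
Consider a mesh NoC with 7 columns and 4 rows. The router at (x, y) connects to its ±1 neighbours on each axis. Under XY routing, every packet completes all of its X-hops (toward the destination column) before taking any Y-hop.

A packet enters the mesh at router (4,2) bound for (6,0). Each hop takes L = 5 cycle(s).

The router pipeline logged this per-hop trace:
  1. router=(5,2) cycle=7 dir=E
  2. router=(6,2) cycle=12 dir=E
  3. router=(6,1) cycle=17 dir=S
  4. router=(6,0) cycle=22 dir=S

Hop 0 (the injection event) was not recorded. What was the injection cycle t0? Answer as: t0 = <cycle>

At hop 1 the cycle is 7; in general cyc_k = t0 + kL.
Therefore t0 = 7 − L = 2.

t0 = 2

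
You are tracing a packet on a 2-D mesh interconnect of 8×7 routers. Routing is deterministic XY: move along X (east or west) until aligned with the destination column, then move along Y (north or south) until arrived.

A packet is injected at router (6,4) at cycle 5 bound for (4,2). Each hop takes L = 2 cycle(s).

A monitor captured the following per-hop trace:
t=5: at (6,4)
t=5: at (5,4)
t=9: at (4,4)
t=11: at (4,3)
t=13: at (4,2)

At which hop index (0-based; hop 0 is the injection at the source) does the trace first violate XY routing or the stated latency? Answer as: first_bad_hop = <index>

check 1→ d=(-1,0) cyc+0: BAD: Δcyc=0≠L

first_bad_hop = 1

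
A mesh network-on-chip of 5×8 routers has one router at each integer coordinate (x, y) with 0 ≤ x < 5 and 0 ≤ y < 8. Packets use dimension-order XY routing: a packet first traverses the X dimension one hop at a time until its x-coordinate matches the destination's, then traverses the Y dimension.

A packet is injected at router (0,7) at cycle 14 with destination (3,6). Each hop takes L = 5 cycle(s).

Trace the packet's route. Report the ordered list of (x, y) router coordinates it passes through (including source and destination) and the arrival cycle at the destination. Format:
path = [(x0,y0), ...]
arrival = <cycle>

path = [(0,7), (1,7), (2,7), (3,7), (3,6)]
arrival = 34

src (0,7)  cyc=14
E→(1,7)  cyc=19
E→(2,7)  cyc=24
E→(3,7)  cyc=29
S→(3,6)  cyc=34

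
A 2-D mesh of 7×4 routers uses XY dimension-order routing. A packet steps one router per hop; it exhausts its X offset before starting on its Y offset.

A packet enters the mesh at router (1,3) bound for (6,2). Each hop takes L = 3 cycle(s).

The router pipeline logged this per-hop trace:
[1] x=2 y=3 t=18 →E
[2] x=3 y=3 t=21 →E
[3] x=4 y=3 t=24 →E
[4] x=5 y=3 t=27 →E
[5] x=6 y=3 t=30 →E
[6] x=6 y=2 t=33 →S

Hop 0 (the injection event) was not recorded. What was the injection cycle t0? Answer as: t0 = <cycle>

At hop 1 the cycle is 18; in general cyc_k = t0 + kL.
t0 = cyc[1] − L = 18 − 3 = 15.

t0 = 15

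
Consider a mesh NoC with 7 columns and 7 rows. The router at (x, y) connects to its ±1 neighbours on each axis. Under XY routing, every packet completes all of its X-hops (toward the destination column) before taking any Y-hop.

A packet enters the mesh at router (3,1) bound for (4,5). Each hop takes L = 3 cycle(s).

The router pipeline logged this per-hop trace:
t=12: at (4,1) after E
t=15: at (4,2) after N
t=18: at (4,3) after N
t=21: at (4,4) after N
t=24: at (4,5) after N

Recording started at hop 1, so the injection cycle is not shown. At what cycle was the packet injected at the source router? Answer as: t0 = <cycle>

t0 = 9

At hop 1 the cycle is 12; in general cyc_k = t0 + kL.
t0 = cyc[1] − L = 12 − 3 = 9.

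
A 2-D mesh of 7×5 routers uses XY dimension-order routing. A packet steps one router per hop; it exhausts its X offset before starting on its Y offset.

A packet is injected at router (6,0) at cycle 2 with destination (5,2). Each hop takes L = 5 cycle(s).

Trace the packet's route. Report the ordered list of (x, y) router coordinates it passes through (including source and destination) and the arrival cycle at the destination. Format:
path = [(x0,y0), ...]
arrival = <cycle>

path = [(6,0), (5,0), (5,1), (5,2)]
arrival = 17

  0. router=(6,0) cycle=2 (inject)
  1. router=(5,0) cycle=7 dir=W
  2. router=(5,1) cycle=12 dir=N
  3. router=(5,2) cycle=17 dir=N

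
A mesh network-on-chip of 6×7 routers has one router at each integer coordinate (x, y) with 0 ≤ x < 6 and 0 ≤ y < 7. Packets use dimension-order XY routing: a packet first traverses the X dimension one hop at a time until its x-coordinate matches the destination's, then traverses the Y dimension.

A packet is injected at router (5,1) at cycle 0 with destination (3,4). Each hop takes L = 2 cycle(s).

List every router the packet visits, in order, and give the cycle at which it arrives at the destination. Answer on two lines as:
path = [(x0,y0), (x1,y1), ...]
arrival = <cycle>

hop 0: (5,1) @ cyc 0
hop 1: (4,1) @ cyc 2  [W]
hop 2: (3,1) @ cyc 4  [W]
hop 3: (3,2) @ cyc 6  [N]
hop 4: (3,3) @ cyc 8  [N]
hop 5: (3,4) @ cyc 10  [N]

path = [(5,1), (4,1), (3,1), (3,2), (3,3), (3,4)]
arrival = 10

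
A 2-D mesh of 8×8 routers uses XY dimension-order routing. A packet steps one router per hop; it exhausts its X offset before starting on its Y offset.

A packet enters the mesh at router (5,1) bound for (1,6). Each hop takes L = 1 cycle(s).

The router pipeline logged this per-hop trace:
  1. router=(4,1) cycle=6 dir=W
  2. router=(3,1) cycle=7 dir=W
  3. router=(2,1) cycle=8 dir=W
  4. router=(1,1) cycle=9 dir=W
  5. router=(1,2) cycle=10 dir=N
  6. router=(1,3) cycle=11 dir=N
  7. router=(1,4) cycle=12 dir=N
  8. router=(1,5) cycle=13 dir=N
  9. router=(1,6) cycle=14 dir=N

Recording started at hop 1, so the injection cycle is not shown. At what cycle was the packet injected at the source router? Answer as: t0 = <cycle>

t0 = 5

Hop 1 reached at cycle 6; hop k is at t0 + k·L.
t0 = cyc[1] − L = 6 − 1 = 5.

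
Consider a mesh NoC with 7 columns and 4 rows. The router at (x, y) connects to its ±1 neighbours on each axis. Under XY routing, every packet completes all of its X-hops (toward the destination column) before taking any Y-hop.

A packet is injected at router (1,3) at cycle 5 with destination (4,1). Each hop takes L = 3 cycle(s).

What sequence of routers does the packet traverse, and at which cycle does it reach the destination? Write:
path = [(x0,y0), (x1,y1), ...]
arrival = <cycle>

#0 — 1,3 | c5
#1 — 2,3 | c8 | E
#2 — 3,3 | c11 | E
#3 — 4,3 | c14 | E
#4 — 4,2 | c17 | S
#5 — 4,1 | c20 | S

path = [(1,3), (2,3), (3,3), (4,3), (4,2), (4,1)]
arrival = 20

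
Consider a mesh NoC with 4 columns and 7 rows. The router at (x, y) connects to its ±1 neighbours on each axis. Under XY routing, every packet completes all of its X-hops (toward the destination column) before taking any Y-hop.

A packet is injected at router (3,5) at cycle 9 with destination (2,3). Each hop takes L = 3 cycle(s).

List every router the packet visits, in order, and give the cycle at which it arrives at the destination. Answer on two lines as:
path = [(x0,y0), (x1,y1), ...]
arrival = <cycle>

path = [(3,5), (2,5), (2,4), (2,3)]
arrival = 18

t=9: at (3,5)
t=12: at (2,5) after W
t=15: at (2,4) after S
t=18: at (2,3) after S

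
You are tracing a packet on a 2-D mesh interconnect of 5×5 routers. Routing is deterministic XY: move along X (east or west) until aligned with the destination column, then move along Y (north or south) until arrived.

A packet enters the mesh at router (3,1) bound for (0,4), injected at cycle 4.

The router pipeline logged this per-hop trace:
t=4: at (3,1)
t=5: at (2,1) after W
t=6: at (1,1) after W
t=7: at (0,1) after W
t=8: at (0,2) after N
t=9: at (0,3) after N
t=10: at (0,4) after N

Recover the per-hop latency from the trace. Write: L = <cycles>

L = 1

Δcyc across hop 0→1: 5 − 4 = 1.
That increment is L by definition: L = 1.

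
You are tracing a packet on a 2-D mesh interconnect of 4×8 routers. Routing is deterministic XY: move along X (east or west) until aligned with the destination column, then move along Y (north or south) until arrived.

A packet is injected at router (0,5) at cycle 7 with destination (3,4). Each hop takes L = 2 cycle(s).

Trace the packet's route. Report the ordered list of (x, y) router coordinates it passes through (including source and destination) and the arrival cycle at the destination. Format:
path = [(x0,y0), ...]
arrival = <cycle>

path = [(0,5), (1,5), (2,5), (3,5), (3,4)]
arrival = 15

#0 — 0,5 | c7
#1 — 1,5 | c9 | E
#2 — 2,5 | c11 | E
#3 — 3,5 | c13 | E
#4 — 3,4 | c15 | S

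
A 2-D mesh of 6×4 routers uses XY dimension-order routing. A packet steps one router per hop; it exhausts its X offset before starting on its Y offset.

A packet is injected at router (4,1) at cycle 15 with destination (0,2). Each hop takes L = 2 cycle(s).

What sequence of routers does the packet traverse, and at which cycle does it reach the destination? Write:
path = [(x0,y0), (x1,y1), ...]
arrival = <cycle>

path = [(4,1), (3,1), (2,1), (1,1), (0,1), (0,2)]
arrival = 25

src (4,1)  cyc=15
W→(3,1)  cyc=17
W→(2,1)  cyc=19
W→(1,1)  cyc=21
W→(0,1)  cyc=23
N→(0,2)  cyc=25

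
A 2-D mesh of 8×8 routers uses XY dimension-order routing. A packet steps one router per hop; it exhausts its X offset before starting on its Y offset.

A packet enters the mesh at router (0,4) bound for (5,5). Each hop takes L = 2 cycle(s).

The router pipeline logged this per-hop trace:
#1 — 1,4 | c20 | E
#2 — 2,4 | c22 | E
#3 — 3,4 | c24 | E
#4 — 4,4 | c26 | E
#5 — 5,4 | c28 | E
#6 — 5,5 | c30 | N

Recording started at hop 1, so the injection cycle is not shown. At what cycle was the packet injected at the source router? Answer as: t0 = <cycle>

t0 = 18

cyc[1] = 20 and cyc[k] = t0 + k·L for every k.
Subtract one hop: t0 = 20 − 2 = 18.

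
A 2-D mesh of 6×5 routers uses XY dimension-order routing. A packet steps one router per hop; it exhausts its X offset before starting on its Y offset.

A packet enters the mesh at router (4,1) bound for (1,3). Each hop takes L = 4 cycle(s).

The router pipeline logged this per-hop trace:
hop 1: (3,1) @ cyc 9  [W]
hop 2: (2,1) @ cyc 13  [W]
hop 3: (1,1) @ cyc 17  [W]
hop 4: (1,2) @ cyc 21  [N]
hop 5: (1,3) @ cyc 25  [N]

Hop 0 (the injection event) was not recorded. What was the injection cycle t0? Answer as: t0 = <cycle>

Hop 1 reached at cycle 9; hop k is at t0 + k·L.
Therefore t0 = 9 − L = 5.

t0 = 5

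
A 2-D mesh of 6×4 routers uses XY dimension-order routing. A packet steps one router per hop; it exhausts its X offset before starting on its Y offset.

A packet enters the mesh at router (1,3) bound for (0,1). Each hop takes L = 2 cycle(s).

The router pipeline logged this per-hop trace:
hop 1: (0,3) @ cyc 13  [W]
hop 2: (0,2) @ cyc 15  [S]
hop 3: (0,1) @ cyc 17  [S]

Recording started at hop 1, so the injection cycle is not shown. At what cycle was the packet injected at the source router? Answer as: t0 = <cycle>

At hop 1 the cycle is 13; in general cyc_k = t0 + kL.
Subtract one hop: t0 = 13 − 2 = 11.

t0 = 11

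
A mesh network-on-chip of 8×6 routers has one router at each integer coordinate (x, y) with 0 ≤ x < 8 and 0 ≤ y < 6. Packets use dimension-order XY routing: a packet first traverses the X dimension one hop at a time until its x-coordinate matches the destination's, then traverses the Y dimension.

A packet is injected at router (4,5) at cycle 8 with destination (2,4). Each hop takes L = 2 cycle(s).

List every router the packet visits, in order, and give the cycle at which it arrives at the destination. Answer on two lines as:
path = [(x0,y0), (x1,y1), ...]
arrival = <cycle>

path = [(4,5), (3,5), (2,5), (2,4)]
arrival = 14

src (4,5)  cyc=8
W→(3,5)  cyc=10
W→(2,5)  cyc=12
S→(2,4)  cyc=14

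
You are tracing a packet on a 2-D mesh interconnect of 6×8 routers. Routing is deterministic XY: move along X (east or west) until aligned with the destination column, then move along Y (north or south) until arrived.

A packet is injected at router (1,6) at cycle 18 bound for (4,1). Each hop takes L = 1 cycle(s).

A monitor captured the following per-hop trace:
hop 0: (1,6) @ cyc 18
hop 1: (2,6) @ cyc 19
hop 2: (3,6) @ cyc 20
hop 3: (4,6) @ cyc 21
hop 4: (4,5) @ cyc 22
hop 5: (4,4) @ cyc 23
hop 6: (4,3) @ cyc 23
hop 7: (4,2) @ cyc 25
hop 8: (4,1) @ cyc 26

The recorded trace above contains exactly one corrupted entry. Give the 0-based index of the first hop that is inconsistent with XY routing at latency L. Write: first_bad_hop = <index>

first_bad_hop = 6

[1] (+1,+0) / 1c ⇒ ok
[2] (+1,+0) / 1c ⇒ ok
[3] (+1,+0) / 1c ⇒ ok
[4] (+0,-1) / 1c ⇒ ok
[5] (+0,-1) / 1c ⇒ ok
[6] (+0,-1) / 0c ⇒ BAD: Δcyc=0≠L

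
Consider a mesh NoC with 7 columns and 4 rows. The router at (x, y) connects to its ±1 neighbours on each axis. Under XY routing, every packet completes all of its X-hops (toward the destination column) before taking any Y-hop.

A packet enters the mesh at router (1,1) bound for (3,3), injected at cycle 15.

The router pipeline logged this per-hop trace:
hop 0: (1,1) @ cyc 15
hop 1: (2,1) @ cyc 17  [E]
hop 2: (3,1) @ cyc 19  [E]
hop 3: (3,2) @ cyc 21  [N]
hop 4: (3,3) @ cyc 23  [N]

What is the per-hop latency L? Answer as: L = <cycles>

L = 2

From hop 0 (15) to hop 1 (17): +2 cycles.
One hop costs L cycles, so L = 2.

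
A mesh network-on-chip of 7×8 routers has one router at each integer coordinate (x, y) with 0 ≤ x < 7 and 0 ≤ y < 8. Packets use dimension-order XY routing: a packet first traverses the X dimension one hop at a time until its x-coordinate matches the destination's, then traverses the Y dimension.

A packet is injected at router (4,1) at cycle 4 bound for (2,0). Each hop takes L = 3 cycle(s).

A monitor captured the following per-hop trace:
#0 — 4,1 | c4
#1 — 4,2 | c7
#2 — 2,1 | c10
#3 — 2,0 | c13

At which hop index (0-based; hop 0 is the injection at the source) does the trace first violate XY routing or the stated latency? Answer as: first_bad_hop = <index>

check 1→ d=(0,1) cyc+3: BAD: Y-move but x=4≠2

first_bad_hop = 1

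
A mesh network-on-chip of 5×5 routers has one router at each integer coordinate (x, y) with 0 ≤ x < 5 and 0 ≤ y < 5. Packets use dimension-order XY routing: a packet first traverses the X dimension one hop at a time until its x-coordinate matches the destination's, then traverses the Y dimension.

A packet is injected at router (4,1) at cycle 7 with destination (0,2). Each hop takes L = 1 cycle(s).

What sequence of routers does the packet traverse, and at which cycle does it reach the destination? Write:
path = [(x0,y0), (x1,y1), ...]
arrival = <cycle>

[0] x=4 y=1 t=7
[1] x=3 y=1 t=8 →W
[2] x=2 y=1 t=9 →W
[3] x=1 y=1 t=10 →W
[4] x=0 y=1 t=11 →W
[5] x=0 y=2 t=12 →N

path = [(4,1), (3,1), (2,1), (1,1), (0,1), (0,2)]
arrival = 12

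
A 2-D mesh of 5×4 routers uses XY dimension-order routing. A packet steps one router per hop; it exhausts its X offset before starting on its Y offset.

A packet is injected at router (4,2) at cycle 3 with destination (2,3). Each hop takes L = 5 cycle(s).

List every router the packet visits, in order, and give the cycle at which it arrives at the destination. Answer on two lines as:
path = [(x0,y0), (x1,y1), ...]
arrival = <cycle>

path = [(4,2), (3,2), (2,2), (2,3)]
arrival = 18

[0] x=4 y=2 t=3
[1] x=3 y=2 t=8 →W
[2] x=2 y=2 t=13 →W
[3] x=2 y=3 t=18 →N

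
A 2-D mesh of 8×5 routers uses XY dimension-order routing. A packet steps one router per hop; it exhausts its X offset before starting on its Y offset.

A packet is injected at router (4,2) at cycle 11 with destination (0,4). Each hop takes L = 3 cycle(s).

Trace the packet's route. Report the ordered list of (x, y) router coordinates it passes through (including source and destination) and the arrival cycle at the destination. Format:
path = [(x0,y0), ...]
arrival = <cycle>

path = [(4,2), (3,2), (2,2), (1,2), (0,2), (0,3), (0,4)]
arrival = 29

src (4,2)  cyc=11
W→(3,2)  cyc=14
W→(2,2)  cyc=17
W→(1,2)  cyc=20
W→(0,2)  cyc=23
N→(0,3)  cyc=26
N→(0,4)  cyc=29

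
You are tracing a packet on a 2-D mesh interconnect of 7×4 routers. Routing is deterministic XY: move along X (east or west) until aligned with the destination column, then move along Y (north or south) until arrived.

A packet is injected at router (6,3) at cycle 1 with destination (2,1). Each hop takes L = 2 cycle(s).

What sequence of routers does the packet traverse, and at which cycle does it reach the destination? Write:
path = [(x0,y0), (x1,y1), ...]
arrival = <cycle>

src (6,3)  cyc=1
W→(5,3)  cyc=3
W→(4,3)  cyc=5
W→(3,3)  cyc=7
W→(2,3)  cyc=9
S→(2,2)  cyc=11
S→(2,1)  cyc=13

path = [(6,3), (5,3), (4,3), (3,3), (2,3), (2,2), (2,1)]
arrival = 13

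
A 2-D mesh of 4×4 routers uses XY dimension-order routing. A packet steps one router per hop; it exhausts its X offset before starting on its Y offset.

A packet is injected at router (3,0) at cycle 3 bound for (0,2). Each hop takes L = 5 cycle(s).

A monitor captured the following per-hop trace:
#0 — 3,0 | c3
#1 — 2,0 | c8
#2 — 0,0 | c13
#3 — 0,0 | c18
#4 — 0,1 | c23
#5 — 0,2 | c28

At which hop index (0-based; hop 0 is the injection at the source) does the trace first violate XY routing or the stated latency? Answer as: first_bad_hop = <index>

first_bad_hop = 2

  1: Δx=-1 Δy=+0 Δt=5 [ok]
  2: Δx=-2 Δy=+0 Δt=5 [BAD: non-unit step]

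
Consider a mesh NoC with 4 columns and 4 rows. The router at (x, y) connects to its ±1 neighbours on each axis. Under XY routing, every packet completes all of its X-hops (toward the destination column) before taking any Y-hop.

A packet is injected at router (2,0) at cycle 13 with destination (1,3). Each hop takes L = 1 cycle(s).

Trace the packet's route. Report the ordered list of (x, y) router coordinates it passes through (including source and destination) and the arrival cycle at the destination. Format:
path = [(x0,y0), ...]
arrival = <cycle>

#0 — 2,0 | c13
#1 — 1,0 | c14 | W
#2 — 1,1 | c15 | N
#3 — 1,2 | c16 | N
#4 — 1,3 | c17 | N

path = [(2,0), (1,0), (1,1), (1,2), (1,3)]
arrival = 17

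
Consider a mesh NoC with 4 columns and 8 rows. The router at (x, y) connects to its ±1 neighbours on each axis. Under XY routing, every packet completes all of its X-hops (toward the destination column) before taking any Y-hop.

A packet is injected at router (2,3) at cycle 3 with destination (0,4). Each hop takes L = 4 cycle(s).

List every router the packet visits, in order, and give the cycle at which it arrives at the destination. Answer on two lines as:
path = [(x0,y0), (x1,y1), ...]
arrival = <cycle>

path = [(2,3), (1,3), (0,3), (0,4)]
arrival = 15

[0] x=2 y=3 t=3
[1] x=1 y=3 t=7 →W
[2] x=0 y=3 t=11 →W
[3] x=0 y=4 t=15 →N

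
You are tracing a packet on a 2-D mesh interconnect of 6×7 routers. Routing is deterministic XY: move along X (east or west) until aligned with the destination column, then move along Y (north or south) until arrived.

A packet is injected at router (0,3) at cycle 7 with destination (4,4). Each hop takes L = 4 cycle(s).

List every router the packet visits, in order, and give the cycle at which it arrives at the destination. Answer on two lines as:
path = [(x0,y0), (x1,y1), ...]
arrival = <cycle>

path = [(0,3), (1,3), (2,3), (3,3), (4,3), (4,4)]
arrival = 27

  0. router=(0,3) cycle=7 (inject)
  1. router=(1,3) cycle=11 dir=E
  2. router=(2,3) cycle=15 dir=E
  3. router=(3,3) cycle=19 dir=E
  4. router=(4,3) cycle=23 dir=E
  5. router=(4,4) cycle=27 dir=N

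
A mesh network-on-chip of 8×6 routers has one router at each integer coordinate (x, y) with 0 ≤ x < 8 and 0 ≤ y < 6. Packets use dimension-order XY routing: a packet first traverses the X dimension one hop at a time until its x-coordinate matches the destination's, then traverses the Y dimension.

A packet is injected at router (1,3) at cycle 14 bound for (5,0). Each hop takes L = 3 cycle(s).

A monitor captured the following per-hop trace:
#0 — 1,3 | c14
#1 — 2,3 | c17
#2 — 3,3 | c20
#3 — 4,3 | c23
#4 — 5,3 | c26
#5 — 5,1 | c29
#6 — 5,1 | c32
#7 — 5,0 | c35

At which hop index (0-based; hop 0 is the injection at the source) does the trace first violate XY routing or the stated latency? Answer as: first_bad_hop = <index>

check 1→ d=(1,0) cyc+3: ok
check 2→ d=(1,0) cyc+3: ok
check 3→ d=(1,0) cyc+3: ok
check 4→ d=(1,0) cyc+3: ok
check 5→ d=(0,-2) cyc+3: BAD: non-unit step

first_bad_hop = 5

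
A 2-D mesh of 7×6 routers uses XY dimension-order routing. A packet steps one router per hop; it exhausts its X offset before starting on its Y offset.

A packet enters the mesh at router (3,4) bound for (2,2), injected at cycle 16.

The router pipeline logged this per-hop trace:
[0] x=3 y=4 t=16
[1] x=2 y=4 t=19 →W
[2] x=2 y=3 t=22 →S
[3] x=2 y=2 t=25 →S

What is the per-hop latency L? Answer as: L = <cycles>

L = 3

cyc[1] − cyc[0] = 19 − 16 = 3.
That increment is L by definition: L = 3.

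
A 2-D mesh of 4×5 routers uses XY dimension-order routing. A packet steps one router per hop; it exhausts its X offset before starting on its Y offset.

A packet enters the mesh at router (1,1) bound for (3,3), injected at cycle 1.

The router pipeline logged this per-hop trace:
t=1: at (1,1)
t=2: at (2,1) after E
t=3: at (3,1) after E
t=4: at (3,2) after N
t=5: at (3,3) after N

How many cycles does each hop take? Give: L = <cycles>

L = 1

cyc[1] − cyc[0] = 2 − 1 = 1.
Each hop adds L, hence L = 1.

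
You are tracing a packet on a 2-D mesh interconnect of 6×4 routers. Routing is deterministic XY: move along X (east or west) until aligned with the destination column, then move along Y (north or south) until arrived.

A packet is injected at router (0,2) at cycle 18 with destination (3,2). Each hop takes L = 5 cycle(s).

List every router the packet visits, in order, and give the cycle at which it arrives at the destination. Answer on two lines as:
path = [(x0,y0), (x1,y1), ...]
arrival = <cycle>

path = [(0,2), (1,2), (2,2), (3,2)]
arrival = 33

t=18: at (0,2)
t=23: at (1,2) after E
t=28: at (2,2) after E
t=33: at (3,2) after E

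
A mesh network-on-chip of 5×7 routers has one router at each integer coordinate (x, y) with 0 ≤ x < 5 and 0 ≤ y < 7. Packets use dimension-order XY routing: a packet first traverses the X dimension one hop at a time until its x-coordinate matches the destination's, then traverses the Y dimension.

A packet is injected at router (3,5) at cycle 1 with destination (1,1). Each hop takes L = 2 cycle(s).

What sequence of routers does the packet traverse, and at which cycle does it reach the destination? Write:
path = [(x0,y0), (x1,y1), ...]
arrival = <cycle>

path = [(3,5), (2,5), (1,5), (1,4), (1,3), (1,2), (1,1)]
arrival = 13

  0. router=(3,5) cycle=1 (inject)
  1. router=(2,5) cycle=3 dir=W
  2. router=(1,5) cycle=5 dir=W
  3. router=(1,4) cycle=7 dir=S
  4. router=(1,3) cycle=9 dir=S
  5. router=(1,2) cycle=11 dir=S
  6. router=(1,1) cycle=13 dir=S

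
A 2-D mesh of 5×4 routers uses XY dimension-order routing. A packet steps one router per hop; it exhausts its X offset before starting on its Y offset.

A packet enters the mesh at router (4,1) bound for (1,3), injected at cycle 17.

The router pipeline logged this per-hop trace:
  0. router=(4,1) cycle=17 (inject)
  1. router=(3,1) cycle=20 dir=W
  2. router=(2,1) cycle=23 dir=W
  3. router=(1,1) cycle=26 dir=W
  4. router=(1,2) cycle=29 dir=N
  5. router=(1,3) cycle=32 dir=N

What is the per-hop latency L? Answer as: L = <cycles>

Δcyc across hop 0→1: 20 − 17 = 3.
That increment is L by definition: L = 3.

L = 3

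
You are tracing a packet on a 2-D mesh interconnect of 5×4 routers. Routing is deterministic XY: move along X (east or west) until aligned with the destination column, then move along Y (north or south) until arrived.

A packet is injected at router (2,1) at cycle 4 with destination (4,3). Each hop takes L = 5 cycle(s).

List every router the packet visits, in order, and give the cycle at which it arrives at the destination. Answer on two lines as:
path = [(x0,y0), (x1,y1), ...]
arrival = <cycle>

t=4: at (2,1)
t=9: at (3,1) after E
t=14: at (4,1) after E
t=19: at (4,2) after N
t=24: at (4,3) after N

path = [(2,1), (3,1), (4,1), (4,2), (4,3)]
arrival = 24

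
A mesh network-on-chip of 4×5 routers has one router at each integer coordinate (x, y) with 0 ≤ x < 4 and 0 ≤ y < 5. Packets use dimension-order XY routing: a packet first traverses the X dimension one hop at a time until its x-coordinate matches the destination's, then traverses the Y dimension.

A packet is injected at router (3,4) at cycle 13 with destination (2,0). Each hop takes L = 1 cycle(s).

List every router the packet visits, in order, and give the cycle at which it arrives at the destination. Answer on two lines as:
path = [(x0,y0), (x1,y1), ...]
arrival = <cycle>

#0 — 3,4 | c13
#1 — 2,4 | c14 | W
#2 — 2,3 | c15 | S
#3 — 2,2 | c16 | S
#4 — 2,1 | c17 | S
#5 — 2,0 | c18 | S

path = [(3,4), (2,4), (2,3), (2,2), (2,1), (2,0)]
arrival = 18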